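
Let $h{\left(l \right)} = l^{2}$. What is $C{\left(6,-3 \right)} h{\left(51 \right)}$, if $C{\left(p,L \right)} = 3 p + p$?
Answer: $62424$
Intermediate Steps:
$C{\left(p,L \right)} = 4 p$
$C{\left(6,-3 \right)} h{\left(51 \right)} = 4 \cdot 6 \cdot 51^{2} = 24 \cdot 2601 = 62424$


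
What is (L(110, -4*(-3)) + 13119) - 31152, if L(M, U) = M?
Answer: -17923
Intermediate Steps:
(L(110, -4*(-3)) + 13119) - 31152 = (110 + 13119) - 31152 = 13229 - 31152 = -17923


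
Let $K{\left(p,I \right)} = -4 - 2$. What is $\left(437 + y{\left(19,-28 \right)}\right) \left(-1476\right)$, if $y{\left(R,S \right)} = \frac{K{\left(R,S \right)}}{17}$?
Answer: $- \frac{10956348}{17} \approx -6.4449 \cdot 10^{5}$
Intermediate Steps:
$K{\left(p,I \right)} = -6$ ($K{\left(p,I \right)} = -4 - 2 = -6$)
$y{\left(R,S \right)} = - \frac{6}{17}$
$\left(437 + y{\left(19,-28 \right)}\right) \left(-1476\right) = \left(437 - \frac{6}{17}\right) \left(-1476\right) = \frac{7423}{17} \left(-1476\right) = - \frac{10956348}{17}$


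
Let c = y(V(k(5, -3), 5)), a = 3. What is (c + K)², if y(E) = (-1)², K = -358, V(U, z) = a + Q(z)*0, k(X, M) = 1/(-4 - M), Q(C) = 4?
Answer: 127449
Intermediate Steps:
V(U, z) = 3 (V(U, z) = 3 + 4*0 = 3 + 0 = 3)
y(E) = 1
c = 1
(c + K)² = (1 - 358)² = (-357)² = 127449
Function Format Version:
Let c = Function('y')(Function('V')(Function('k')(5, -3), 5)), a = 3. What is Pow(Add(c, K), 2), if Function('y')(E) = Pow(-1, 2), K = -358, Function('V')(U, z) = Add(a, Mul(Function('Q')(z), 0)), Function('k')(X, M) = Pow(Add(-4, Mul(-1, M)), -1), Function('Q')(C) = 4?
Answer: 127449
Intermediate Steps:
Function('V')(U, z) = 3 (Function('V')(U, z) = Add(3, Mul(4, 0)) = Add(3, 0) = 3)
Function('y')(E) = 1
c = 1
Pow(Add(c, K), 2) = Pow(Add(1, -358), 2) = Pow(-357, 2) = 127449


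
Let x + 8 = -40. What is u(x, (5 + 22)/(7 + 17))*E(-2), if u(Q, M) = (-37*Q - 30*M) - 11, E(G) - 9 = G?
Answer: 48475/4 ≈ 12119.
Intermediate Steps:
x = -48 (x = -8 - 40 = -48)
E(G) = 9 + G
u(Q, M) = -11 - 37*Q - 30*M
u(x, (5 + 22)/(7 + 17))*E(-2) = (-11 - 37*(-48) - 30*(5 + 22)/(7 + 17))*(9 - 2) = (-11 + 1776 - 810/24)*7 = (-11 + 1776 - 30*9/8)*7 = (-11 + 1776 - 135/4)*7 = (6925/4)*7 = 48475/4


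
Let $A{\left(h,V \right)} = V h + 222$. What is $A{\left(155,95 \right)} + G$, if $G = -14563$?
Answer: $384$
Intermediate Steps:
$A{\left(h,V \right)} = 222 + V h$
$A{\left(155,95 \right)} + G = \left(222 + 95 \cdot 155\right) - 14563 = \left(222 + 14725\right) - 14563 = 14947 - 14563 = 384$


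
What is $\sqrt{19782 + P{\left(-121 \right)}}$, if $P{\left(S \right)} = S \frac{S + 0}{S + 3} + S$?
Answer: $\frac{\sqrt{272032126}}{118} \approx 139.77$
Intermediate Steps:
$P{\left(S \right)} = S + \frac{S^{2}}{3 + S}$ ($P{\left(S \right)} = S \frac{S}{3 + S} + S = \frac{S^{2}}{3 + S} + S = S + \frac{S^{2}}{3 + S}$)
$\sqrt{19782 + P{\left(-121 \right)}} = \sqrt{19782 - \frac{121 \left(3 + 2 \left(-121\right)\right)}{3 - 121}} = \sqrt{19782 - \frac{121 \left(3 - 242\right)}{-118}} = \sqrt{19782 - \left(- \frac{121}{118}\right) \left(-239\right)} = \sqrt{19782 - \frac{28919}{118}} = \sqrt{\frac{2305357}{118}} = \frac{\sqrt{272032126}}{118}$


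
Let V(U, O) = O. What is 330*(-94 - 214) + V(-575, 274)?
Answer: -101366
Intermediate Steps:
330*(-94 - 214) + V(-575, 274) = 330*(-94 - 214) + 274 = 330*(-308) + 274 = -101640 + 274 = -101366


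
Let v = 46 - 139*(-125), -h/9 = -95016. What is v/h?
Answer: 5807/285048 ≈ 0.020372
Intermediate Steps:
h = 855144 (h = -9*(-95016) = 855144)
v = 17421 (v = 46 + 17375 = 17421)
v/h = 17421/855144 = 17421*(1/855144) = 5807/285048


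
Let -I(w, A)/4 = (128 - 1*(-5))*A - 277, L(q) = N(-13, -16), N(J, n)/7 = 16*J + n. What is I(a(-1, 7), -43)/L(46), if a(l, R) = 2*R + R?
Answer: -1499/98 ≈ -15.296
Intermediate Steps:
N(J, n) = 7*n + 112*J (N(J, n) = 7*(16*J + n) = 7*(n + 16*J) = 7*n + 112*J)
L(q) = -1568 (L(q) = 7*(-16) + 112*(-13) = -112 - 1456 = -1568)
a(l, R) = 3*R
I(w, A) = 1108 - 532*A (I(w, A) = -4*((128 - 1*(-5))*A - 277) = -4*((128 + 5)*A - 277) = -4*(133*A - 277) = -4*(-277 + 133*A) = 1108 - 532*A)
I(a(-1, 7), -43)/L(46) = (1108 - 532*(-43))/(-1568) = (1108 + 22876)*(-1/1568) = 23984*(-1/1568) = -1499/98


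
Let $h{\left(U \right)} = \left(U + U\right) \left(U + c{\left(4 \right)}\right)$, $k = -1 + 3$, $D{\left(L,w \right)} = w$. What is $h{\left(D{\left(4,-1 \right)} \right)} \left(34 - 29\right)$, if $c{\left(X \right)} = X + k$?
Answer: $-50$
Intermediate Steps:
$k = 2$
$c{\left(X \right)} = 2 + X$ ($c{\left(X \right)} = X + 2 = 2 + X$)
$h{\left(U \right)} = 2 U \left(6 + U\right)$ ($h{\left(U \right)} = \left(U + U\right) \left(U + \left(2 + 4\right)\right) = 2 U \left(U + 6\right) = 2 U \left(6 + U\right)$)
$h{\left(D{\left(4,-1 \right)} \right)} \left(34 - 29\right) = 2 \left(-1\right) \left(6 - 1\right) \left(34 - 29\right) = 2 \left(-1\right) 5 \cdot 5 = \left(-10\right) 5 = -50$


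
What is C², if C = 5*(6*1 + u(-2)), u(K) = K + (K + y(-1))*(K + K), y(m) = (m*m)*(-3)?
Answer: 14400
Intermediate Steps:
y(m) = -3*m² (y(m) = m²*(-3) = -3*m²)
u(K) = K + 2*K*(-3 + K) (u(K) = K + (K - 3*(-1)²)*(K + K) = K + (K - 3*1)*(2*K) = K + (K - 3)*(2*K) = K + (-3 + K)*(2*K) = K + 2*K*(-3 + K))
C = 120 (C = 5*(6*1 - 2*(-5 + 2*(-2))) = 5*(6 - 2*(-5 - 4)) = 5*(6 - 2*(-9)) = 5*(6 + 18) = 5*24 = 120)
C² = 120² = 14400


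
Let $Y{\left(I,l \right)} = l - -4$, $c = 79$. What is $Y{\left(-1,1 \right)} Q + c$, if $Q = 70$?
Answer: $429$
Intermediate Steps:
$Y{\left(I,l \right)} = 4 + l$ ($Y{\left(I,l \right)} = l + 4 = 4 + l$)
$Y{\left(-1,1 \right)} Q + c = \left(4 + 1\right) 70 + 79 = 5 \cdot 70 + 79 = 350 + 79 = 429$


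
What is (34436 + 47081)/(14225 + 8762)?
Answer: 81517/22987 ≈ 3.5462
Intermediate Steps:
(34436 + 47081)/(14225 + 8762) = 81517/22987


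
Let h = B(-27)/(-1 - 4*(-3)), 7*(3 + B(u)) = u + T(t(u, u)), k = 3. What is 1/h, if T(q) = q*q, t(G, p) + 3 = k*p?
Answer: 77/7008 ≈ 0.010987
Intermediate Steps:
t(G, p) = -3 + 3*p
T(q) = q²
B(u) = -3 + u/7 + (-3 + 3*u)²/7 (B(u) = -3 + (u + (-3 + 3*u)²)/7 = -3 + (u/7 + (-3 + 3*u)²/7) = -3 + u/7 + (-3 + 3*u)²/7)
h = 7008/77 (h = (-3 + (⅐)*(-27) + 9*(-1 - 27)²/7)/(-1 - 4*(-3)) = (-3 - 27/7 + (9/7)*(-28)²)/(-1 + 12) = (-3 - 27/7 + (9/7)*784)/11 = (-3 - 27/7 + 1008)*(1/11) = (7008/7)*(1/11) = 7008/77 ≈ 91.013)
1/h = 1/(7008/77) = 77/7008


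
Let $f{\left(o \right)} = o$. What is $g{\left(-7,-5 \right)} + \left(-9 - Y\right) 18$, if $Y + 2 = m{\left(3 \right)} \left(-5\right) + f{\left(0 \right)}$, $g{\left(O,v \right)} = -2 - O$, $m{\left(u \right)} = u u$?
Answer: $689$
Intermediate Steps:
$m{\left(u \right)} = u^{2}$
$Y = -47$ ($Y = -2 + \left(3^{2} \left(-5\right) + 0\right) = -2 + \left(9 \left(-5\right) + 0\right) = -2 + \left(-45 + 0\right) = -2 - 45 = -47$)
$g{\left(-7,-5 \right)} + \left(-9 - Y\right) 18 = \left(-2 - -7\right) + \left(-9 - -47\right) 18 = \left(-2 + 7\right) + \left(-9 + 47\right) 18 = 5 + 38 \cdot 18 = 5 + 684 = 689$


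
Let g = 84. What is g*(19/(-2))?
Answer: -798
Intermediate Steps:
g*(19/(-2)) = 84*(19/(-2)) = 84*(19*(-1/2)) = 84*(-19/2) = -798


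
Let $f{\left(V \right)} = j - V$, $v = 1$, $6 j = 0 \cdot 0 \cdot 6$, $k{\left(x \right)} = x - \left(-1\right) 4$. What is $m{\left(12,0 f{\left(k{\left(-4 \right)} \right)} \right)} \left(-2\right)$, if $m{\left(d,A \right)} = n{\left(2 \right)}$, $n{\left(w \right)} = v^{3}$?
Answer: $-2$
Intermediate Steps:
$k{\left(x \right)} = 4 + x$ ($k{\left(x \right)} = x - -4 = x + 4 = 4 + x$)
$j = 0$ ($j = \frac{0 \cdot 0 \cdot 6}{6} = \frac{0 \cdot 6}{6} = \frac{1}{6} \cdot 0 = 0$)
$f{\left(V \right)} = - V$ ($f{\left(V \right)} = 0 - V = - V$)
$n{\left(w \right)} = 1$ ($n{\left(w \right)} = 1^{3} = 1$)
$m{\left(d,A \right)} = 1$
$m{\left(12,0 f{\left(k{\left(-4 \right)} \right)} \right)} \left(-2\right) = 1 \left(-2\right) = -2$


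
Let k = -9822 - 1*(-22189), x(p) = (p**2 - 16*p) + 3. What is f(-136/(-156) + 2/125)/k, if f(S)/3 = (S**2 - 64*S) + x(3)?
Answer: -2187166916/97969828125 ≈ -0.022325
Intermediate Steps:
x(p) = 3 + p**2 - 16*p
f(S) = -108 - 192*S + 3*S**2 (f(S) = 3*((S**2 - 64*S) + (3 + 3**2 - 16*3)) = 3*((S**2 - 64*S) + (3 + 9 - 48)) = 3*((S**2 - 64*S) - 36) = 3*(-36 + S**2 - 64*S) = -108 - 192*S + 3*S**2)
k = 12367 (k = -9822 + 22189 = 12367)
f(-136/(-156) + 2/125)/k = (-108 - 192*(-136/(-156) + 2/125) + 3*(-136/(-156) + 2/125)**2)/12367 = (-108 - 192*(-136*(-1/156) + 2*(1/125)) + 3*(-136*(-1/156) + 2*(1/125))**2)*(1/12367) = (-108 - 192*(34/39 + 2/125) + 3*(34/39 + 2/125)**2)*(1/12367) = (-108 - 192*4328/4875 + 3*(4328/4875)**2)*(1/12367) = (-108 - 276992/1625 + 3*(18731584/23765625))*(1/12367) = (-108 - 276992/1625 + 18731584/7921875)*(1/12367) = -2187166916/7921875*1/12367 = -2187166916/97969828125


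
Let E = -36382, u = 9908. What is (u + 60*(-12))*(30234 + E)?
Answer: -56487824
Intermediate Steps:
(u + 60*(-12))*(30234 + E) = (9908 + 60*(-12))*(30234 - 36382) = (9908 - 720)*(-6148) = 9188*(-6148) = -56487824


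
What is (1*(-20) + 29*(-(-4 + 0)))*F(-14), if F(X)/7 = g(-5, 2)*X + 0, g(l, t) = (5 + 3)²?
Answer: -602112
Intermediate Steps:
g(l, t) = 64 (g(l, t) = 8² = 64)
F(X) = 448*X (F(X) = 7*(64*X + 0) = 7*(64*X) = 448*X)
(1*(-20) + 29*(-(-4 + 0)))*F(-14) = (1*(-20) + 29*(-(-4 + 0)))*(448*(-14)) = (-20 + 29*(-1*(-4)))*(-6272) = (-20 + 29*4)*(-6272) = (-20 + 116)*(-6272) = 96*(-6272) = -602112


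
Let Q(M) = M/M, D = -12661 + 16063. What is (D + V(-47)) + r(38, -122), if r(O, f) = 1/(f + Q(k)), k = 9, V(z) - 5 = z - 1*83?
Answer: 396516/121 ≈ 3277.0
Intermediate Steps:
D = 3402
V(z) = -78 + z (V(z) = 5 + (z - 1*83) = 5 + (z - 83) = 5 + (-83 + z) = -78 + z)
Q(M) = 1
r(O, f) = 1/(1 + f) (r(O, f) = 1/(f + 1) = 1/(1 + f))
(D + V(-47)) + r(38, -122) = (3402 + (-78 - 47)) + 1/(1 - 122) = (3402 - 125) + 1/(-121) = 3277 - 1/121 = 396516/121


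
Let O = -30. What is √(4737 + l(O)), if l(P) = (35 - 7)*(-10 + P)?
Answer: √3617 ≈ 60.141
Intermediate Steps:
l(P) = -280 + 28*P (l(P) = 28*(-10 + P) = -280 + 28*P)
√(4737 + l(O)) = √(4737 + (-280 + 28*(-30))) = √(4737 + (-280 - 840)) = √(4737 - 1120) = √3617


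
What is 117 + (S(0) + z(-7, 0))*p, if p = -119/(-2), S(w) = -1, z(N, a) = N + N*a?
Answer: -359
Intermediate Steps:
p = 119/2 (p = -119*(-½) = 119/2 ≈ 59.500)
117 + (S(0) + z(-7, 0))*p = 117 + (-1 - 7*(1 + 0))*(119/2) = 117 + (-1 - 7*1)*(119/2) = 117 + (-1 - 7)*(119/2) = 117 - 8*119/2 = 117 - 476 = -359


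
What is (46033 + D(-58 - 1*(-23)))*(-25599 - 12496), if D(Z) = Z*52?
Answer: -1684294235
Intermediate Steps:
D(Z) = 52*Z
(46033 + D(-58 - 1*(-23)))*(-25599 - 12496) = (46033 + 52*(-58 - 1*(-23)))*(-25599 - 12496) = (46033 + 52*(-58 + 23))*(-38095) = (46033 + 52*(-35))*(-38095) = (46033 - 1820)*(-38095) = 44213*(-38095) = -1684294235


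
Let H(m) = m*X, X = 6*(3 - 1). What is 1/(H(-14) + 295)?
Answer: 1/127 ≈ 0.0078740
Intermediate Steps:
X = 12 (X = 6*2 = 12)
H(m) = 12*m (H(m) = m*12 = 12*m)
1/(H(-14) + 295) = 1/(12*(-14) + 295) = 1/(-168 + 295) = 1/127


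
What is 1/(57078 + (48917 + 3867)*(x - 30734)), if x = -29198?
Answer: -1/3163393610 ≈ -3.1612e-10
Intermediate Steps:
1/(57078 + (48917 + 3867)*(x - 30734)) = 1/(57078 + (48917 + 3867)*(-29198 - 30734)) = 1/(57078 + 52784*(-59932)) = 1/(57078 - 3163450688) = 1/(-3163393610) = -1/3163393610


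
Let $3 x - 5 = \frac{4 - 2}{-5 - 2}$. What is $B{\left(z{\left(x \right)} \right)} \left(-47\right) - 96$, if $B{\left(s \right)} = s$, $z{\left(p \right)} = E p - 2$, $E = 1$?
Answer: $- \frac{531}{7} \approx -75.857$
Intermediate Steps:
$x = \frac{11}{7}$ ($x = \frac{5}{3} + \frac{\left(4 - 2\right) \frac{1}{-5 - 2}}{3} = \frac{5}{3} + \frac{2 \frac{1}{-7}}{3} = \frac{5}{3} + \frac{2 \left(- \frac{1}{7}\right)}{3} = \frac{5}{3} + \frac{1}{3} \left(- \frac{2}{7}\right) = \frac{5}{3} - \frac{2}{21} = \frac{11}{7} \approx 1.5714$)
$z{\left(p \right)} = -2 + p$ ($z{\left(p \right)} = 1 p - 2 = p - 2 = -2 + p$)
$B{\left(z{\left(x \right)} \right)} \left(-47\right) - 96 = \left(-2 + \frac{11}{7}\right) \left(-47\right) - 96 = \left(- \frac{3}{7}\right) \left(-47\right) - 96 = \frac{141}{7} - 96 = - \frac{531}{7}$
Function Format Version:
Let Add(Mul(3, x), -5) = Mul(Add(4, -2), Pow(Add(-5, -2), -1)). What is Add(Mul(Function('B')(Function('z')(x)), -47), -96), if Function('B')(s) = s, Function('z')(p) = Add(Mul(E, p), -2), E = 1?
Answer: Rational(-531, 7) ≈ -75.857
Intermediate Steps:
x = Rational(11, 7) (x = Add(Rational(5, 3), Mul(Rational(1, 3), Mul(Add(4, -2), Pow(Add(-5, -2), -1)))) = Add(Rational(5, 3), Mul(Rational(1, 3), Mul(2, Pow(-7, -1)))) = Add(Rational(5, 3), Mul(Rational(1, 3), Mul(2, Rational(-1, 7)))) = Add(Rational(5, 3), Mul(Rational(1, 3), Rational(-2, 7))) = Add(Rational(5, 3), Rational(-2, 21)) = Rational(11, 7) ≈ 1.5714)
Function('z')(p) = Add(-2, p) (Function('z')(p) = Add(Mul(1, p), -2) = Add(p, -2) = Add(-2, p))
Add(Mul(Function('B')(Function('z')(x)), -47), -96) = Add(Mul(Add(-2, Rational(11, 7)), -47), -96) = Add(Mul(Rational(-3, 7), -47), -96) = Add(Rational(141, 7), -96) = Rational(-531, 7)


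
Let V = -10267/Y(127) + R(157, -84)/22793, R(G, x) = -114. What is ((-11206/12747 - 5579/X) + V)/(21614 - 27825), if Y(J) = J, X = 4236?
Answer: 4326676761542249/323600678272174044 ≈ 0.013370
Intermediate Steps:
V = -234030209/2894711 (V = -10267/127 - 114/22793 = -234030209/2894711 ≈ -80.848)
((-11206/12747 - 5579/X) + V)/(21614 - 27825) = ((-11206/12747 - 5579/4236) - 234030209/2894711)/(21614 - 27825) = ((-11206*1/12747 - 5579*1/4236) - 234030209/2894711)/(-6211) = ((-11206/12747 - 5579/4236) - 234030209/2894711)*(-1/6211) = (-39528043/17998764 - 234030209/2894711)*(-1/6211) = -4326676761542249/52101220137204*(-1/6211) = 4326676761542249/323600678272174044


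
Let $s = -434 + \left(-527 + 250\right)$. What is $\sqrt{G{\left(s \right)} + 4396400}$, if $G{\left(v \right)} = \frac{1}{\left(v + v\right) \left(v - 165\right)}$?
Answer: $\frac{\sqrt{189496897320476202}}{207612} \approx 2096.8$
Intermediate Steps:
$s = -711$ ($s = -434 - 277 = -711$)
$G{\left(v \right)} = \frac{1}{2 v \left(-165 + v\right)}$
$\sqrt{G{\left(s \right)} + 4396400} = \sqrt{\frac{1}{2 \left(-711\right) \left(-165 - 711\right)} + 4396400} = \sqrt{\frac{1}{2} \left(- \frac{1}{711}\right) \frac{1}{-876} + 4396400} = \sqrt{\frac{1}{2} \left(- \frac{1}{711}\right) \left(- \frac{1}{876}\right) + 4396400} = \sqrt{\frac{1}{1245672} + 4396400} = \sqrt{\frac{5476472380801}{1245672}} = \frac{\sqrt{189496897320476202}}{207612}$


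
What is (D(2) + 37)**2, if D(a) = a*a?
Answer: 1681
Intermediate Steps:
D(a) = a**2
(D(2) + 37)**2 = (2**2 + 37)**2 = (4 + 37)**2 = 41**2 = 1681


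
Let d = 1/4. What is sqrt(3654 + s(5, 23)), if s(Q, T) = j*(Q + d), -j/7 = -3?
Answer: 3*sqrt(1673)/2 ≈ 61.354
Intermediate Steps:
d = 1/4 ≈ 0.25000
j = 21 (j = -7*(-3) = 21)
s(Q, T) = 21/4 + 21*Q (s(Q, T) = 21*(Q + 1/4) = 21*(1/4 + Q) = 21/4 + 21*Q)
sqrt(3654 + s(5, 23)) = sqrt(3654 + (21/4 + 21*5)) = sqrt(3654 + (21/4 + 105)) = sqrt(3654 + 441/4) = sqrt(15057/4) = 3*sqrt(1673)/2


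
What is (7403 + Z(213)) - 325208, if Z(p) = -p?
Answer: -318018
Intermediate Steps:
(7403 + Z(213)) - 325208 = (7403 - 1*213) - 325208 = (7403 - 213) - 325208 = 7190 - 325208 = -318018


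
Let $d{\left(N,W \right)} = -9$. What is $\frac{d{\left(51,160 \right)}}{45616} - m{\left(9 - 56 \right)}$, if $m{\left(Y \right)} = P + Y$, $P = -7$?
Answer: $\frac{2463255}{45616} \approx 54.0$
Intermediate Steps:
$m{\left(Y \right)} = -7 + Y$
$\frac{d{\left(51,160 \right)}}{45616} - m{\left(9 - 56 \right)} = - \frac{9}{45616} - \left(-7 + \left(9 - 56\right)\right) = \left(-9\right) \frac{1}{45616} - \left(-7 + \left(9 - 56\right)\right) = - \frac{9}{45616} - \left(-7 - 47\right) = - \frac{9}{45616} - -54 = - \frac{9}{45616} + 54 = \frac{2463255}{45616}$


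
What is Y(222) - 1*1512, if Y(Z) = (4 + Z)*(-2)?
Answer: -1964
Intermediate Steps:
Y(Z) = -8 - 2*Z
Y(222) - 1*1512 = (-8 - 2*222) - 1*1512 = (-8 - 444) - 1512 = -452 - 1512 = -1964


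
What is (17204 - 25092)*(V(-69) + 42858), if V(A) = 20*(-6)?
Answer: -337117344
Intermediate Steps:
V(A) = -120
(17204 - 25092)*(V(-69) + 42858) = (17204 - 25092)*(-120 + 42858) = -7888*42738 = -337117344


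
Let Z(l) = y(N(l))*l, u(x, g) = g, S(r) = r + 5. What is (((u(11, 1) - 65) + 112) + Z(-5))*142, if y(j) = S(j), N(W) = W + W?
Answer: 10366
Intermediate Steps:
S(r) = 5 + r
N(W) = 2*W
y(j) = 5 + j
Z(l) = l*(5 + 2*l) (Z(l) = (5 + 2*l)*l = l*(5 + 2*l))
(((u(11, 1) - 65) + 112) + Z(-5))*142 = (((1 - 65) + 112) - 5*(5 + 2*(-5)))*142 = ((-64 + 112) - 5*(5 - 10))*142 = (48 - 5*(-5))*142 = (48 + 25)*142 = 73*142 = 10366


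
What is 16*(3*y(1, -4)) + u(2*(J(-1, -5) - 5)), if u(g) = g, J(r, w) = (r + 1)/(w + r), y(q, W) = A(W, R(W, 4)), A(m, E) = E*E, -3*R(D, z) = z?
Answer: 226/3 ≈ 75.333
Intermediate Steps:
R(D, z) = -z/3
A(m, E) = E²
y(q, W) = 16/9 (y(q, W) = (-⅓*4)² = (-4/3)² = 16/9)
J(r, w) = (1 + r)/(r + w)
16*(3*y(1, -4)) + u(2*(J(-1, -5) - 5)) = 16*(3*(16/9)) + 2*((1 - 1)/(-1 - 5) - 5) = 16*(16/3) + 2*(0/(-6) - 5) = 256/3 + 2*(-⅙*0 - 5) = 256/3 + 2*(0 - 5) = 256/3 + 2*(-5) = 256/3 - 10 = 226/3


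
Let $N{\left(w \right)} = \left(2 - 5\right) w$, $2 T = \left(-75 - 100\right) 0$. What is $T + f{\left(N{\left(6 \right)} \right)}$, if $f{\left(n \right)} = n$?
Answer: $-18$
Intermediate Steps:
$T = 0$ ($T = \frac{\left(-75 - 100\right) 0}{2} = \frac{\left(-175\right) 0}{2} = \frac{1}{2} \cdot 0 = 0$)
$N{\left(w \right)} = - 3 w$
$T + f{\left(N{\left(6 \right)} \right)} = 0 - 18 = -18$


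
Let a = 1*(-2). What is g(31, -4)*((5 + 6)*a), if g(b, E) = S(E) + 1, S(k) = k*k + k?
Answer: -286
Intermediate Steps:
S(k) = k + k**2 (S(k) = k**2 + k = k + k**2)
a = -2
g(b, E) = 1 + E*(1 + E) (g(b, E) = E*(1 + E) + 1 = 1 + E*(1 + E))
g(31, -4)*((5 + 6)*a) = (1 - 4*(1 - 4))*((5 + 6)*(-2)) = (1 - 4*(-3))*(11*(-2)) = (1 + 12)*(-22) = 13*(-22) = -286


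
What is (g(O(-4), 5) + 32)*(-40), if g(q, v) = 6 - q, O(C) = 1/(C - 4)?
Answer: -1525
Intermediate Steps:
O(C) = 1/(-4 + C)
(g(O(-4), 5) + 32)*(-40) = ((6 - 1/(-4 - 4)) + 32)*(-40) = ((6 - 1/(-8)) + 32)*(-40) = ((6 - 1*(-⅛)) + 32)*(-40) = ((6 + ⅛) + 32)*(-40) = (49/8 + 32)*(-40) = (305/8)*(-40) = -1525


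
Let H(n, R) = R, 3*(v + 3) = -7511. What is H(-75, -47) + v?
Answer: -7661/3 ≈ -2553.7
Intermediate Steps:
v = -7520/3 (v = -3 + (⅓)*(-7511) = -3 - 7511/3 = -7520/3 ≈ -2506.7)
H(-75, -47) + v = -47 - 7520/3 = -7661/3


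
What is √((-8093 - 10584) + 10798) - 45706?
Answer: -45706 + I*√7879 ≈ -45706.0 + 88.764*I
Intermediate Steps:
√((-8093 - 10584) + 10798) - 45706 = √(-18677 + 10798) - 45706 = √(-7879) - 45706 = I*√7879 - 45706 = -45706 + I*√7879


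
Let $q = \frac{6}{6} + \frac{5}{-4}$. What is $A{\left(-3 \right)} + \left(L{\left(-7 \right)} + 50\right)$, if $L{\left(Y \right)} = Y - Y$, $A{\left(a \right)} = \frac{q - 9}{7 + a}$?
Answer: $\frac{763}{16} \approx 47.688$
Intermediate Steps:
$q = - \frac{1}{4}$ ($q = 6 \cdot \frac{1}{6} + 5 \left(- \frac{1}{4}\right) = 1 - \frac{5}{4} = - \frac{1}{4} \approx -0.25$)
$A{\left(a \right)} = - \frac{37}{4 \left(7 + a\right)}$ ($A{\left(a \right)} = \frac{- \frac{1}{4} - 9}{7 + a} = - \frac{37}{4 \left(7 + a\right)}$)
$L{\left(Y \right)} = 0$
$A{\left(-3 \right)} + \left(L{\left(-7 \right)} + 50\right) = - \frac{37}{28 + 4 \left(-3\right)} + \left(0 + 50\right) = - \frac{37}{28 - 12} + 50 = - \frac{37}{16} + 50 = \frac{763}{16}$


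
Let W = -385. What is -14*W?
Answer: 5390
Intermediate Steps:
-14*W = -14*(-385) = 5390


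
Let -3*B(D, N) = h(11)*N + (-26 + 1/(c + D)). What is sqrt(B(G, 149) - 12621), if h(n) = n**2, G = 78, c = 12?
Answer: I*sqrt(150838230)/90 ≈ 136.46*I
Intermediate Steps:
B(D, N) = 26/3 - 121*N/3 - 1/(3*(12 + D)) (B(D, N) = -(11**2*N + (-26 + 1/(12 + D)))/3 = -(121*N + (-26 + 1/(12 + D)))/3 = -(-26 + 1/(12 + D) + 121*N)/3 = 26/3 - 121*N/3 - 1/(3*(12 + D)))
sqrt(B(G, 149) - 12621) = sqrt((311 - 1452*149 + 26*78 - 121*78*149)/(3*(12 + 78)) - 12621) = sqrt((1/3)*(311 - 216348 + 2028 - 1406262)/90 - 12621) = sqrt((1/3)*(1/90)*(-1620271) - 12621) = sqrt(-1620271/270 - 12621) = sqrt(-5027941/270) = I*sqrt(150838230)/90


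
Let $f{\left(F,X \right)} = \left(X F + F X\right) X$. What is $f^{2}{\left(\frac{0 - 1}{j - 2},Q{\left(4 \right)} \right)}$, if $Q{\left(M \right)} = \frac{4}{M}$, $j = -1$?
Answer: $\frac{4}{9} \approx 0.44444$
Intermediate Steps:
$f{\left(F,X \right)} = 2 F X^{2}$ ($f{\left(F,X \right)} = \left(F X + F X\right) X = 2 F X X = 2 F X^{2}$)
$f^{2}{\left(\frac{0 - 1}{j - 2},Q{\left(4 \right)} \right)} = \left(2 \frac{0 - 1}{-1 - 2} \left(\frac{4}{4}\right)^{2}\right)^{2} = \left(2 \left(- \frac{1}{-3}\right) \left(4 \cdot \frac{1}{4}\right)^{2}\right)^{2} = \left(2 \left(\left(-1\right) \left(- \frac{1}{3}\right)\right) 1^{2}\right)^{2} = \left(2 \cdot \frac{1}{3} \cdot 1\right)^{2} = \left(\frac{2}{3}\right)^{2} = \frac{4}{9}$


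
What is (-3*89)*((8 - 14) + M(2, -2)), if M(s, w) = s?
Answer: 1068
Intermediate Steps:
(-3*89)*((8 - 14) + M(2, -2)) = (-3*89)*((8 - 14) + 2) = -267*(-6 + 2) = -267*(-4) = 1068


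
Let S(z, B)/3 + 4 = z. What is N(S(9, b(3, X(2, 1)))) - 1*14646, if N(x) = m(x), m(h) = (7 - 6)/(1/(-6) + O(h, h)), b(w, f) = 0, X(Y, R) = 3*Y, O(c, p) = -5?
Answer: -454032/31 ≈ -14646.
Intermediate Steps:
m(h) = -6/31 (m(h) = (7 - 6)/(1/(-6) - 5) = 1/(-1/6 - 5) = 1/(-31/6) = 1*(-6/31) = -6/31)
S(z, B) = -12 + 3*z
N(x) = -6/31
N(S(9, b(3, X(2, 1)))) - 1*14646 = -6/31 - 1*14646 = -6/31 - 14646 = -454032/31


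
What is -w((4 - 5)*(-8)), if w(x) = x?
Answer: -8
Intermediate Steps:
-w((4 - 5)*(-8)) = -(4 - 5)*(-8) = -(-1)*(-8) = -1*8 = -8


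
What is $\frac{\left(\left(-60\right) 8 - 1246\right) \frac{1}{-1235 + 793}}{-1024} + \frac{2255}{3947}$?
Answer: $\frac{506909259}{893221888} \approx 0.56751$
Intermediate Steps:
$\frac{\left(\left(-60\right) 8 - 1246\right) \frac{1}{-1235 + 793}}{-1024} + \frac{2255}{3947} = \frac{-480 - 1246}{-442} \left(- \frac{1}{1024}\right) + 2255 \cdot \frac{1}{3947} = \left(-1726\right) \left(- \frac{1}{442}\right) \left(- \frac{1}{1024}\right) + \frac{2255}{3947} = \frac{863}{221} \left(- \frac{1}{1024}\right) + \frac{2255}{3947} = - \frac{863}{226304} + \frac{2255}{3947} = \frac{506909259}{893221888}$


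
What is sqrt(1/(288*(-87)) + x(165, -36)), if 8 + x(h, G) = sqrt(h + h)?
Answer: sqrt(-34878126 + 4359744*sqrt(330))/2088 ≈ 3.1884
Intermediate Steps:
x(h, G) = -8 + sqrt(2)*sqrt(h) (x(h, G) = -8 + sqrt(h + h) = -8 + sqrt(2*h) = -8 + sqrt(2)*sqrt(h))
sqrt(1/(288*(-87)) + x(165, -36)) = sqrt(1/(288*(-87)) + (-8 + sqrt(2)*sqrt(165))) = sqrt(1/(-25056) + (-8 + sqrt(330))) = sqrt(-1/25056 + (-8 + sqrt(330))) = sqrt(-200449/25056 + sqrt(330))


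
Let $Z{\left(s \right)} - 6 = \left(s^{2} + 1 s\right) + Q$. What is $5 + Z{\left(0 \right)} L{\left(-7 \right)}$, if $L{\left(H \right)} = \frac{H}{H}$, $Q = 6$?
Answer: $17$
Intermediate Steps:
$Z{\left(s \right)} = 12 + s + s^{2}$ ($Z{\left(s \right)} = 6 + \left(\left(s^{2} + 1 s\right) + 6\right) = 6 + \left(\left(s^{2} + s\right) + 6\right) = 6 + \left(\left(s + s^{2}\right) + 6\right) = 6 + \left(6 + s + s^{2}\right) = 12 + s + s^{2}$)
$L{\left(H \right)} = 1$
$5 + Z{\left(0 \right)} L{\left(-7 \right)} = 5 + \left(12 + 0 + 0^{2}\right) 1 = 5 + \left(12 + 0 + 0\right) 1 = 5 + 12 \cdot 1 = 5 + 12 = 17$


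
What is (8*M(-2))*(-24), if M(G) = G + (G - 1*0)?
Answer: 768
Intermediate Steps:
M(G) = 2*G (M(G) = G + (G + 0) = G + G = 2*G)
(8*M(-2))*(-24) = (8*(2*(-2)))*(-24) = (8*(-4))*(-24) = -32*(-24) = 768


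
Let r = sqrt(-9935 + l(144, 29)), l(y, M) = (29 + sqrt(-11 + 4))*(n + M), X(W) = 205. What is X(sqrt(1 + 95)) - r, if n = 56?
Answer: 205 - sqrt(-7470 + 85*I*sqrt(7)) ≈ 203.7 - 86.439*I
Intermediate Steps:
l(y, M) = (29 + I*sqrt(7))*(56 + M) (l(y, M) = (29 + sqrt(-11 + 4))*(56 + M) = (29 + sqrt(-7))*(56 + M) = (29 + I*sqrt(7))*(56 + M))
r = sqrt(-7470 + 85*I*sqrt(7)) (r = sqrt(-9935 + (1624 + 29*29 + 56*I*sqrt(7) + I*29*sqrt(7))) = sqrt(-9935 + (1624 + 841 + 56*I*sqrt(7) + 29*I*sqrt(7))) = sqrt(-9935 + (2465 + 85*I*sqrt(7))) = sqrt(-7470 + 85*I*sqrt(7)) ≈ 1.301 + 86.439*I)
X(sqrt(1 + 95)) - r = 205 - sqrt(-7470 + 85*I*sqrt(7))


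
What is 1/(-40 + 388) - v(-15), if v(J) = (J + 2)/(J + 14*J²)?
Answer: 851/121220 ≈ 0.0070203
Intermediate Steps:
v(J) = (2 + J)/(J + 14*J²)
1/(-40 + 388) - v(-15) = 1/(-40 + 388) - (2 - 15)/((-15)*(1 + 14*(-15))) = 1/348 - (-1)*(-13)/(15*(1 - 210)) = 1/348 - (-1)*(-13)/(15*(-209)) = 1/348 - (-1)*(-1)*(-13)/(15*209) = 1/348 - 1*(-13/3135) = 1/348 + 13/3135 = 851/121220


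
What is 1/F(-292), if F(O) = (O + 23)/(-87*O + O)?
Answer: -25112/269 ≈ -93.353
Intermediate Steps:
F(O) = -(23 + O)/(86*O) (F(O) = (23 + O)/((-86*O)) = (23 + O)*(-1/(86*O)) = -(23 + O)/(86*O))
1/F(-292) = 1/((1/86)*(-23 - 1*(-292))/(-292)) = 1/((1/86)*(-1/292)*(-23 + 292)) = 1/((1/86)*(-1/292)*269) = 1/(-269/25112) = -25112/269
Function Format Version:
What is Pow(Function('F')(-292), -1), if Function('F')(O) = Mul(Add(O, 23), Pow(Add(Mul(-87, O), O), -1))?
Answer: Rational(-25112, 269) ≈ -93.353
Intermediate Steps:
Function('F')(O) = Mul(Rational(-1, 86), Pow(O, -1), Add(23, O)) (Function('F')(O) = Mul(Add(23, O), Pow(Mul(-86, O), -1)) = Mul(Add(23, O), Mul(Rational(-1, 86), Pow(O, -1))) = Mul(Rational(-1, 86), Pow(O, -1), Add(23, O)))
Pow(Function('F')(-292), -1) = Pow(Mul(Rational(1, 86), Pow(-292, -1), Add(-23, Mul(-1, -292))), -1) = Pow(Mul(Rational(1, 86), Rational(-1, 292), Add(-23, 292)), -1) = Pow(Mul(Rational(1, 86), Rational(-1, 292), 269), -1) = Pow(Rational(-269, 25112), -1) = Rational(-25112, 269)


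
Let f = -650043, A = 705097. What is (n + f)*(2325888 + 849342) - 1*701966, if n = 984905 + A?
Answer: 3302108313604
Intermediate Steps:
n = 1690002 (n = 984905 + 705097 = 1690002)
(n + f)*(2325888 + 849342) - 1*701966 = (1690002 - 650043)*(2325888 + 849342) - 1*701966 = 1039959*3175230 - 701966 = 3302109015570 - 701966 = 3302108313604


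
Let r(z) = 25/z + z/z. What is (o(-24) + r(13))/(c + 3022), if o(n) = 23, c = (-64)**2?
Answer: 337/92534 ≈ 0.0036419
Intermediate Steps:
c = 4096
r(z) = 1 + 25/z (r(z) = 25/z + 1 = 1 + 25/z)
(o(-24) + r(13))/(c + 3022) = (23 + (25 + 13)/13)/(4096 + 3022) = (23 + (1/13)*38)/7118 = (23 + 38/13)*(1/7118) = (337/13)*(1/7118) = 337/92534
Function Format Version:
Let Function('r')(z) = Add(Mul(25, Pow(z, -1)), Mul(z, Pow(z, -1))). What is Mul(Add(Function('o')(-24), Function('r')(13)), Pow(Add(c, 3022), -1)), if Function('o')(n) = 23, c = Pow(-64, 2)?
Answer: Rational(337, 92534) ≈ 0.0036419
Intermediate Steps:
c = 4096
Function('r')(z) = Add(1, Mul(25, Pow(z, -1))) (Function('r')(z) = Add(Mul(25, Pow(z, -1)), 1) = Add(1, Mul(25, Pow(z, -1))))
Mul(Add(Function('o')(-24), Function('r')(13)), Pow(Add(c, 3022), -1)) = Mul(Add(23, Mul(Pow(13, -1), Add(25, 13))), Pow(Add(4096, 3022), -1)) = Mul(Add(23, Mul(Rational(1, 13), 38)), Pow(7118, -1)) = Mul(Add(23, Rational(38, 13)), Rational(1, 7118)) = Mul(Rational(337, 13), Rational(1, 7118)) = Rational(337, 92534)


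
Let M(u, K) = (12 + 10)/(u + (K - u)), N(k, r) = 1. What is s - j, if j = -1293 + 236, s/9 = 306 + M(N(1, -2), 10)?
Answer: 19154/5 ≈ 3830.8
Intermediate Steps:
M(u, K) = 22/K
s = 13869/5 (s = 9*(306 + 22/10) = 9*(306 + 22*(⅒)) = 9*(306 + 11/5) = 9*(1541/5) = 13869/5 ≈ 2773.8)
j = -1057
s - j = 13869/5 - 1*(-1057) = 13869/5 + 1057 = 19154/5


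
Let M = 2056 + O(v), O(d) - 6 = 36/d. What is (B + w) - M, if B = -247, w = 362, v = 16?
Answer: -7797/4 ≈ -1949.3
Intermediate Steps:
O(d) = 6 + 36/d
M = 8257/4 (M = 2056 + (6 + 36/16) = 2056 + (6 + 36*(1/16)) = 2056 + (6 + 9/4) = 2056 + 33/4 = 8257/4 ≈ 2064.3)
(B + w) - M = (-247 + 362) - 1*8257/4 = 115 - 8257/4 = -7797/4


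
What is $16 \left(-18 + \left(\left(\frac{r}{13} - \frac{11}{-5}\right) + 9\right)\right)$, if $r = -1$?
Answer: $- \frac{7152}{65} \approx -110.03$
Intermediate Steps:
$16 \left(-18 + \left(\left(\frac{r}{13} - \frac{11}{-5}\right) + 9\right)\right) = 16 \left(-18 + \left(\left(- \frac{1}{13} - \frac{11}{-5}\right) + 9\right)\right) = 16 \left(-18 + \left(\left(\left(-1\right) \frac{1}{13} - - \frac{11}{5}\right) + 9\right)\right) = 16 \left(-18 + \left(\left(- \frac{1}{13} + \frac{11}{5}\right) + 9\right)\right) = 16 \left(-18 + \left(\frac{138}{65} + 9\right)\right) = 16 \left(-18 + \frac{723}{65}\right) = 16 \left(- \frac{447}{65}\right) = - \frac{7152}{65}$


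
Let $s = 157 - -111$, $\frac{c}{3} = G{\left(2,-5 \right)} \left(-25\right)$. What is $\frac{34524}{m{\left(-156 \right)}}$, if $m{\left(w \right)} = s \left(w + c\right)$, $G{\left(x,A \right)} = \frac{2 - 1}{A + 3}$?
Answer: $- \frac{5754}{5293} \approx -1.0871$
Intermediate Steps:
$G{\left(x,A \right)} = \frac{1}{3 + A}$ ($G{\left(x,A \right)} = 1 \frac{1}{3 + A} = \frac{1}{3 + A}$)
$c = \frac{75}{2}$ ($c = 3 \frac{1}{3 - 5} \left(-25\right) = 3 \frac{1}{-2} \left(-25\right) = 3 \left(\left(- \frac{1}{2}\right) \left(-25\right)\right) = 3 \cdot \frac{25}{2} = \frac{75}{2} \approx 37.5$)
$s = 268$ ($s = 157 + 111 = 268$)
$m{\left(w \right)} = 10050 + 268 w$ ($m{\left(w \right)} = 268 \left(w + \frac{75}{2}\right) = 268 \left(\frac{75}{2} + w\right) = 10050 + 268 w$)
$\frac{34524}{m{\left(-156 \right)}} = \frac{34524}{10050 + 268 \left(-156\right)} = \frac{34524}{10050 - 41808} = \frac{34524}{-31758} = 34524 \left(- \frac{1}{31758}\right) = - \frac{5754}{5293}$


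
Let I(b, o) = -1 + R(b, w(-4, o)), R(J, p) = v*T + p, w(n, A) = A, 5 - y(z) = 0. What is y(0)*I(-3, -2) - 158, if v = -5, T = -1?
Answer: -148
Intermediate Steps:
y(z) = 5 (y(z) = 5 - 1*0 = 5 + 0 = 5)
R(J, p) = 5 + p (R(J, p) = -5*(-1) + p = 5 + p)
I(b, o) = 4 + o (I(b, o) = -1 + (5 + o) = 4 + o)
y(0)*I(-3, -2) - 158 = 5*(4 - 2) - 158 = 5*2 - 158 = 10 - 158 = -148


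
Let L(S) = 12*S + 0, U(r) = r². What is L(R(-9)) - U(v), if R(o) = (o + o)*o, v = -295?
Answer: -85081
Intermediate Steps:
R(o) = 2*o² (R(o) = (2*o)*o = 2*o²)
L(S) = 12*S
L(R(-9)) - U(v) = 12*(2*(-9)²) - 1*(-295)² = 12*(2*81) - 1*87025 = 12*162 - 87025 = 1944 - 87025 = -85081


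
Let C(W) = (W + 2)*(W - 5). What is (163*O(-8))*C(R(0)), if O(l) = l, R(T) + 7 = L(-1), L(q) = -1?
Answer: -101712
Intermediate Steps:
R(T) = -8 (R(T) = -7 - 1 = -8)
C(W) = (-5 + W)*(2 + W) (C(W) = (2 + W)*(-5 + W) = (-5 + W)*(2 + W))
(163*O(-8))*C(R(0)) = (163*(-8))*(-10 + (-8)² - 3*(-8)) = -1304*(-10 + 64 + 24) = -1304*78 = -101712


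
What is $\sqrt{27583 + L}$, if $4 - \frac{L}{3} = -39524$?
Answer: $7 \sqrt{2983} \approx 382.32$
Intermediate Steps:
$L = 118584$ ($L = 12 - -118572 = 12 + 118572 = 118584$)
$\sqrt{27583 + L} = \sqrt{27583 + 118584} = \sqrt{146167} = 7 \sqrt{2983}$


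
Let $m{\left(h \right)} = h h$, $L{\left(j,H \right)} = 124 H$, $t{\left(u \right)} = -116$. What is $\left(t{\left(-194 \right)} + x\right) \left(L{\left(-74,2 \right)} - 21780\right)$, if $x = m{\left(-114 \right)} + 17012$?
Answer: $-643634544$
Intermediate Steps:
$m{\left(h \right)} = h^{2}$
$x = 30008$ ($x = \left(-114\right)^{2} + 17012 = 12996 + 17012 = 30008$)
$\left(t{\left(-194 \right)} + x\right) \left(L{\left(-74,2 \right)} - 21780\right) = \left(-116 + 30008\right) \left(124 \cdot 2 - 21780\right) = 29892 \left(248 - 21780\right) = 29892 \left(-21532\right) = -643634544$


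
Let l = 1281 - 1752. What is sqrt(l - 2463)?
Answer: 3*I*sqrt(326) ≈ 54.166*I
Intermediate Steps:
l = -471
sqrt(l - 2463) = sqrt(-471 - 2463) = sqrt(-2934) = 3*I*sqrt(326)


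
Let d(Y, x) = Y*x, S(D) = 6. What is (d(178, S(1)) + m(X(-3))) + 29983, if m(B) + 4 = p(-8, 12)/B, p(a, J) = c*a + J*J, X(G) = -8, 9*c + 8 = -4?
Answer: 93083/3 ≈ 31028.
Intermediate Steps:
c = -4/3 (c = -8/9 + (1/9)*(-4) = -8/9 - 4/9 = -4/3 ≈ -1.3333)
p(a, J) = J**2 - 4*a/3 (p(a, J) = -4*a/3 + J*J = -4*a/3 + J**2 = J**2 - 4*a/3)
m(B) = -4 + 464/(3*B) (m(B) = -4 + (12**2 - 4/3*(-8))/B = -4 + (144 + 32/3)/B = -4 + 464/(3*B))
(d(178, S(1)) + m(X(-3))) + 29983 = (178*6 + (-4 + (464/3)/(-8))) + 29983 = (1068 + (-4 + (464/3)*(-1/8))) + 29983 = (1068 + (-4 - 58/3)) + 29983 = (1068 - 70/3) + 29983 = 3134/3 + 29983 = 93083/3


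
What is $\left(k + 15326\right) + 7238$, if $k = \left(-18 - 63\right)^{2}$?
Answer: $29125$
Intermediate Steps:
$k = 6561$ ($k = \left(-81\right)^{2} = 6561$)
$\left(k + 15326\right) + 7238 = \left(6561 + 15326\right) + 7238 = 21887 + 7238 = 29125$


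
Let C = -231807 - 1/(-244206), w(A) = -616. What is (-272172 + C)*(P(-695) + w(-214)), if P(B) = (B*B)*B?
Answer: 13772181151280285981/81402 ≈ 1.6919e+14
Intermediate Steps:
P(B) = B**3 (P(B) = B**2*B = B**3)
C = -56608660241/244206 (C = -231807 - 1*(-1/244206) = -231807 + 1/244206 = -56608660241/244206 ≈ -2.3181e+5)
(-272172 + C)*(P(-695) + w(-214)) = (-272172 - 56608660241/244206)*((-695)**3 - 616) = -123074695673*(-335702375 - 616)/244206 = -123074695673/244206*(-335702991) = 13772181151280285981/81402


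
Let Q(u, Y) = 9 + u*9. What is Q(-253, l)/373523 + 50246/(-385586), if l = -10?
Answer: -9821272853/72012619739 ≈ -0.13638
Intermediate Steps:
Q(u, Y) = 9 + 9*u
Q(-253, l)/373523 + 50246/(-385586) = (9 + 9*(-253))/373523 + 50246/(-385586) = (9 - 2277)*(1/373523) + 50246*(-1/385586) = -2268*1/373523 - 25123/192793 = -2268/373523 - 25123/192793 = -9821272853/72012619739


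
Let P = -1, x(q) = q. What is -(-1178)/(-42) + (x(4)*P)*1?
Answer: -673/21 ≈ -32.048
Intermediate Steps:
-(-1178)/(-42) + (x(4)*P)*1 = -(-1178)/(-42) + (4*(-1))*1 = -(-1178)*(-1)/42 - 4*1 = -38*31/42 - 4 = -589/21 - 4 = -673/21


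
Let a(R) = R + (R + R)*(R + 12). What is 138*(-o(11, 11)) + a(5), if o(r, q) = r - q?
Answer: 175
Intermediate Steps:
a(R) = R + 2*R*(12 + R) (a(R) = R + (2*R)*(12 + R) = R + 2*R*(12 + R))
138*(-o(11, 11)) + a(5) = 138*(-(11 - 1*11)) + 5*(25 + 2*5) = 138*(-(11 - 11)) + 5*(25 + 10) = 138*(-1*0) + 5*35 = 138*0 + 175 = 0 + 175 = 175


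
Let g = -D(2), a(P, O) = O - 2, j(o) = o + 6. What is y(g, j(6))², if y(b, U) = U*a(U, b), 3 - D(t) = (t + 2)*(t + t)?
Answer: 17424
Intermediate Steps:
j(o) = 6 + o
D(t) = 3 - 2*t*(2 + t) (D(t) = 3 - (t + 2)*(t + t) = 3 - (2 + t)*2*t = 3 - 2*t*(2 + t))
a(P, O) = -2 + O
g = 13 (g = -(3 - 4*2 - 2*2²) = -(3 - 8 - 2*4) = -(3 - 8 - 8) = -1*(-13) = 13)
y(b, U) = U*(-2 + b)
y(g, j(6))² = ((6 + 6)*(-2 + 13))² = (12*11)² = 132² = 17424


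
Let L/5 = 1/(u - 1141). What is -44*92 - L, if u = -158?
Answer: -5258347/1299 ≈ -4048.0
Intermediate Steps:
L = -5/1299 (L = 5/(-158 - 1141) = 5/(-1299) = 5*(-1/1299) = -5/1299 ≈ -0.0038491)
-44*92 - L = -44*92 - 1*(-5/1299) = -4048 + 5/1299 = -5258347/1299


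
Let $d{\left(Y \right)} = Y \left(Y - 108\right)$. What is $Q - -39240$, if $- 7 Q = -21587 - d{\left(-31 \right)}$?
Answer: $\frac{300576}{7} \approx 42939.0$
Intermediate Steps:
$d{\left(Y \right)} = Y \left(-108 + Y\right)$
$Q = \frac{25896}{7}$ ($Q = - \frac{-21587 - - 31 \left(-108 - 31\right)}{7} = - \frac{-21587 - \left(-31\right) \left(-139\right)}{7} = - \frac{-21587 - 4309}{7} = \left(- \frac{1}{7}\right) \left(-25896\right) = \frac{25896}{7} \approx 3699.4$)
$Q - -39240 = \frac{25896}{7} - -39240 = \frac{25896}{7} + 39240 = \frac{300576}{7}$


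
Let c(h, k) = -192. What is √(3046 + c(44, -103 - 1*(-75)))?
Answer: √2854 ≈ 53.423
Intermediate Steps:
√(3046 + c(44, -103 - 1*(-75))) = √(3046 - 192) = √2854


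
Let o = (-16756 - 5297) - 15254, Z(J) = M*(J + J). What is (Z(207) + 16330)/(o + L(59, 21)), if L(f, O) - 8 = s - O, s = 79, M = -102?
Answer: 25898/37241 ≈ 0.69542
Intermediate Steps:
Z(J) = -204*J (Z(J) = -102*(J + J) = -204*J)
L(f, O) = 87 - O (L(f, O) = 8 + (79 - O) = 87 - O)
o = -37307 (o = -22053 - 15254 = -37307)
(Z(207) + 16330)/(o + L(59, 21)) = (-204*207 + 16330)/(-37307 + (87 - 1*21)) = (-42228 + 16330)/(-37307 + (87 - 21)) = -25898/(-37307 + 66) = -25898/(-37241) = -25898*(-1/37241) = 25898/37241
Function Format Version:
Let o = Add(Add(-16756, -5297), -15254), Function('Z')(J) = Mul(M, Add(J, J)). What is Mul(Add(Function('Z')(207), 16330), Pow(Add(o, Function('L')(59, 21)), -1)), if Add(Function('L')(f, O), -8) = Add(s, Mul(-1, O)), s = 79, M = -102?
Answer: Rational(25898, 37241) ≈ 0.69542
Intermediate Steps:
Function('Z')(J) = Mul(-204, J) (Function('Z')(J) = Mul(-102, Add(J, J)) = Mul(-102, Mul(2, J)) = Mul(-204, J))
Function('L')(f, O) = Add(87, Mul(-1, O)) (Function('L')(f, O) = Add(8, Add(79, Mul(-1, O))) = Add(87, Mul(-1, O)))
o = -37307 (o = Add(-22053, -15254) = -37307)
Mul(Add(Function('Z')(207), 16330), Pow(Add(o, Function('L')(59, 21)), -1)) = Mul(Add(Mul(-204, 207), 16330), Pow(Add(-37307, Add(87, Mul(-1, 21))), -1)) = Mul(Add(-42228, 16330), Pow(Add(-37307, Add(87, -21)), -1)) = Mul(-25898, Pow(Add(-37307, 66), -1)) = Mul(-25898, Pow(-37241, -1)) = Mul(-25898, Rational(-1, 37241)) = Rational(25898, 37241)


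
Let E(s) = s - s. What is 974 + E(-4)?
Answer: 974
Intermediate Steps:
E(s) = 0
974 + E(-4) = 974 + 0 = 974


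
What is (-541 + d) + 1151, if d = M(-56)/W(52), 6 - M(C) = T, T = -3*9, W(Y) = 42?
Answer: 8551/14 ≈ 610.79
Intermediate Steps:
T = -27
M(C) = 33 (M(C) = 6 - 1*(-27) = 6 + 27 = 33)
d = 11/14 (d = 33/42 = 33*(1/42) = 11/14 ≈ 0.78571)
(-541 + d) + 1151 = (-541 + 11/14) + 1151 = -7563/14 + 1151 = 8551/14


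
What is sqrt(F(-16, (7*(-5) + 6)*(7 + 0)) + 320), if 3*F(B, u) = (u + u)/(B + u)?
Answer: sqrt(15377158)/219 ≈ 17.906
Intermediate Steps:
F(B, u) = 2*u/(3*(B + u)) (F(B, u) = ((u + u)/(B + u))/3 = ((2*u)/(B + u))/3 = (2*u/(B + u))/3 = 2*u/(3*(B + u)))
sqrt(F(-16, (7*(-5) + 6)*(7 + 0)) + 320) = sqrt(2*((7*(-5) + 6)*(7 + 0))/(3*(-16 + (7*(-5) + 6)*(7 + 0))) + 320) = sqrt(2*((-35 + 6)*7)/(3*(-16 + (-35 + 6)*7)) + 320) = sqrt(2*(-29*7)/(3*(-16 - 29*7)) + 320) = sqrt((2/3)*(-203)/(-16 - 203) + 320) = sqrt((2/3)*(-203)/(-219) + 320) = sqrt((2/3)*(-203)*(-1/219) + 320) = sqrt(406/657 + 320) = sqrt(210646/657) = sqrt(15377158)/219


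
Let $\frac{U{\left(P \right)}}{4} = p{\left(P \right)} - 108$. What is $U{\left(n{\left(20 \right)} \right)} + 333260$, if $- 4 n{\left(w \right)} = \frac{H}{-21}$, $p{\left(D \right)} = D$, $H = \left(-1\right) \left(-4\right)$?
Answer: $\frac{6989392}{21} \approx 3.3283 \cdot 10^{5}$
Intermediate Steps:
$H = 4$
$n{\left(w \right)} = \frac{1}{21}$ ($n{\left(w \right)} = - \frac{4 \frac{1}{-21}}{4} = - \frac{4 \left(- \frac{1}{21}\right)}{4} = \left(- \frac{1}{4}\right) \left(- \frac{4}{21}\right) = \frac{1}{21}$)
$U{\left(P \right)} = -432 + 4 P$ ($U{\left(P \right)} = 4 \left(P - 108\right) = 4 \left(-108 + P\right) = -432 + 4 P$)
$U{\left(n{\left(20 \right)} \right)} + 333260 = \left(-432 + 4 \cdot \frac{1}{21}\right) + 333260 = \left(-432 + \frac{4}{21}\right) + 333260 = - \frac{9068}{21} + 333260 = \frac{6989392}{21}$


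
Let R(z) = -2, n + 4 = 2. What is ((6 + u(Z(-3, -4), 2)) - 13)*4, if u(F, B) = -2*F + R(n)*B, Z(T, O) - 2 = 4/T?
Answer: -148/3 ≈ -49.333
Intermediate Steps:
n = -2 (n = -4 + 2 = -2)
Z(T, O) = 2 + 4/T
u(F, B) = -2*B - 2*F (u(F, B) = -2*F - 2*B = -2*B - 2*F)
((6 + u(Z(-3, -4), 2)) - 13)*4 = ((6 + (-2*2 - 2*(2 + 4/(-3)))) - 13)*4 = ((6 + (-4 - 2*(2 + 4*(-⅓)))) - 13)*4 = ((6 + (-4 - 2*(2 - 4/3))) - 13)*4 = ((6 + (-4 - 2*⅔)) - 13)*4 = ((6 + (-4 - 4/3)) - 13)*4 = ((6 - 16/3) - 13)*4 = (⅔ - 13)*4 = -37/3*4 = -148/3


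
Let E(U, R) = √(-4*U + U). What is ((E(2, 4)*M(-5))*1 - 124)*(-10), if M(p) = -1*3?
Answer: 1240 + 30*I*√6 ≈ 1240.0 + 73.485*I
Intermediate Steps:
E(U, R) = √3*√(-U) (E(U, R) = √(-3*U) = √3*√(-U))
M(p) = -3
((E(2, 4)*M(-5))*1 - 124)*(-10) = (((√3*√(-1*2))*(-3))*1 - 124)*(-10) = (((√3*√(-2))*(-3))*1 - 124)*(-10) = (((√3*(I*√2))*(-3))*1 - 124)*(-10) = (((I*√6)*(-3))*1 - 124)*(-10) = (-3*I*√6*1 - 124)*(-10) = (-3*I*√6 - 124)*(-10) = (-124 - 3*I*√6)*(-10) = 1240 + 30*I*√6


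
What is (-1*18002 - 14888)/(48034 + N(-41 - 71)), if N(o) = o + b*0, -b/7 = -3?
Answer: -16445/23961 ≈ -0.68632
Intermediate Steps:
b = 21 (b = -7*(-3) = 21)
N(o) = o (N(o) = o + 21*0 = o + 0 = o)
(-1*18002 - 14888)/(48034 + N(-41 - 71)) = (-1*18002 - 14888)/(48034 + (-41 - 71)) = (-18002 - 14888)/(48034 - 112) = -32890/47922 = -32890*1/47922 = -16445/23961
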